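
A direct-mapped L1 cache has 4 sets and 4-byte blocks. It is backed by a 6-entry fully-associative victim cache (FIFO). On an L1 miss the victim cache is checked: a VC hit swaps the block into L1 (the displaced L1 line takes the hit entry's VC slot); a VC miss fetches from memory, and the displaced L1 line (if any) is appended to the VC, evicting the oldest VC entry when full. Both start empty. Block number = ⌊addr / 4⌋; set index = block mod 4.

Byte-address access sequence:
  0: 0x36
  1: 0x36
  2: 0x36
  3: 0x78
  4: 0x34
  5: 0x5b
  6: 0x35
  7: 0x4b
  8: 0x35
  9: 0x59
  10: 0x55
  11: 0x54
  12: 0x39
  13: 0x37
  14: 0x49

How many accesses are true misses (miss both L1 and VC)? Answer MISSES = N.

  [0] addr=0x36 blk=13 s=1: MISS | VC []
  [1] addr=0x36 blk=13 s=1: L1-HIT | VC []
  [2] addr=0x36 blk=13 s=1: L1-HIT | VC []
  [3] addr=0x78 blk=30 s=2: MISS | VC []
  [4] addr=0x34 blk=13 s=1: L1-HIT | VC []
  [5] addr=0x5b blk=22 s=2: MISS | VC [30]
  [6] addr=0x35 blk=13 s=1: L1-HIT | VC [30]
  [7] addr=0x4b blk=18 s=2: MISS | VC [30, 22]
  [8] addr=0x35 blk=13 s=1: L1-HIT | VC [30, 22]
  [9] addr=0x59 blk=22 s=2: VC-HIT | VC [30, 18]
  [10] addr=0x55 blk=21 s=1: MISS | VC [30, 18, 13]
  [11] addr=0x54 blk=21 s=1: L1-HIT | VC [30, 18, 13]
  [12] addr=0x39 blk=14 s=2: MISS | VC [30, 18, 13, 22]
  [13] addr=0x37 blk=13 s=1: VC-HIT | VC [30, 18, 21, 22]
  [14] addr=0x49 blk=18 s=2: VC-HIT | VC [30, 14, 21, 22]

MISSES = 6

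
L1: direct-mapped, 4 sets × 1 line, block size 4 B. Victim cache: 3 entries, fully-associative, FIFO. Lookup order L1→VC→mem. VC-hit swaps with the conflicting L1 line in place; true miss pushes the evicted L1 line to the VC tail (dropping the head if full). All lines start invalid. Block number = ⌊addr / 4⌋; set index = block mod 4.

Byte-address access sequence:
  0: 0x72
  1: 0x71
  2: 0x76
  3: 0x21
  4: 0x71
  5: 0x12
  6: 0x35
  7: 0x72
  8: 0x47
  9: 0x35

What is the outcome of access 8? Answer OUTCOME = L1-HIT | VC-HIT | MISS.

  [0] addr=0x72 blk=28 s=0: MISS | VC []
  [1] addr=0x71 blk=28 s=0: L1-HIT | VC []
  [2] addr=0x76 blk=29 s=1: MISS | VC []
  [3] addr=0x21 blk=8 s=0: MISS | VC [28]
  [4] addr=0x71 blk=28 s=0: VC-HIT | VC [8]
  [5] addr=0x12 blk=4 s=0: MISS | VC [8, 28]
  [6] addr=0x35 blk=13 s=1: MISS | VC [8, 28, 29]
  [7] addr=0x72 blk=28 s=0: VC-HIT | VC [8, 4, 29]
  [8] addr=0x47 blk=17 s=1: MISS | VC [4, 29, 13]
  [9] addr=0x35 blk=13 s=1: VC-HIT | VC [4, 29, 17]

OUTCOME = MISS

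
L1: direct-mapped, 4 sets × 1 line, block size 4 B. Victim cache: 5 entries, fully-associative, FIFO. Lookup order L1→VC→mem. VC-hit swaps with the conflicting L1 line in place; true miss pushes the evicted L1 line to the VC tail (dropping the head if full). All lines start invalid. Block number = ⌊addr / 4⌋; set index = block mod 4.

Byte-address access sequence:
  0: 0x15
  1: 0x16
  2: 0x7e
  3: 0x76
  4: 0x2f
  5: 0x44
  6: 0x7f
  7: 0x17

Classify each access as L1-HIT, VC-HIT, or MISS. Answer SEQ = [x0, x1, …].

SEQ = [MISS, L1-HIT, MISS, MISS, MISS, MISS, VC-HIT, VC-HIT]

#0 0x15→b5/s1 MISS; vc=[]
#1 0x16→b5/s1 L1-HIT; vc=[]
#2 0x7e→b31/s3 MISS; vc=[]
#3 0x76→b29/s1 MISS; vc=[5]
#4 0x2f→b11/s3 MISS; vc=[5,31]
#5 0x44→b17/s1 MISS; vc=[5,31,29]
#6 0x7f→b31/s3 VC-HIT; vc=[5,11,29]
#7 0x17→b5/s1 VC-HIT; vc=[17,11,29]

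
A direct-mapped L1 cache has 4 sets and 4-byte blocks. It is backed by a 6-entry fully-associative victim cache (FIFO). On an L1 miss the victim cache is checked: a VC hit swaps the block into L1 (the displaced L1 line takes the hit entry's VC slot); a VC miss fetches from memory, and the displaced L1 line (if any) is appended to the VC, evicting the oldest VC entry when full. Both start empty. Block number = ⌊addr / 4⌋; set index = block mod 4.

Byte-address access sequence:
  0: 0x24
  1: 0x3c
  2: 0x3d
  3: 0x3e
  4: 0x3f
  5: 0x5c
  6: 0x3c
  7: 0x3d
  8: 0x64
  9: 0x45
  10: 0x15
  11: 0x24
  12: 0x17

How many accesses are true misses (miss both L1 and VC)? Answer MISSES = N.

#0 0x24→b9/s1 MISS; vc=[]
#1 0x3c→b15/s3 MISS; vc=[]
#2 0x3d→b15/s3 L1-HIT; vc=[]
#3 0x3e→b15/s3 L1-HIT; vc=[]
#4 0x3f→b15/s3 L1-HIT; vc=[]
#5 0x5c→b23/s3 MISS; vc=[15]
#6 0x3c→b15/s3 VC-HIT; vc=[23]
#7 0x3d→b15/s3 L1-HIT; vc=[23]
#8 0x64→b25/s1 MISS; vc=[23,9]
#9 0x45→b17/s1 MISS; vc=[23,9,25]
#10 0x15→b5/s1 MISS; vc=[23,9,25,17]
#11 0x24→b9/s1 VC-HIT; vc=[23,5,25,17]
#12 0x17→b5/s1 VC-HIT; vc=[23,9,25,17]

MISSES = 6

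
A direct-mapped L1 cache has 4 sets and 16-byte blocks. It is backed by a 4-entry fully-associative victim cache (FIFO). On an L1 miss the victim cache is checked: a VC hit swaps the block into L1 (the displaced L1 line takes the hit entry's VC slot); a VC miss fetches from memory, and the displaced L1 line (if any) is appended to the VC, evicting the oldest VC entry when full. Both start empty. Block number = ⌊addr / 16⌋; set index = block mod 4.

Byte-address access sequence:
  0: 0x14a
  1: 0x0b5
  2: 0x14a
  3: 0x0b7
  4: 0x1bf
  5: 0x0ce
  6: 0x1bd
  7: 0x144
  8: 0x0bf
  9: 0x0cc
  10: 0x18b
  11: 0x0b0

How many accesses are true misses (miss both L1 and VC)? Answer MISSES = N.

0: 0x14a (blk 20, set 0) → MISS  vc=[]
1: 0xb5 (blk 11, set 3) → MISS  vc=[]
2: 0x14a (blk 20, set 0) → L1-HIT  vc=[]
3: 0xb7 (blk 11, set 3) → L1-HIT  vc=[]
4: 0x1bf (blk 27, set 3) → MISS  vc=[11]
5: 0xce (blk 12, set 0) → MISS  vc=[11, 20]
6: 0x1bd (blk 27, set 3) → L1-HIT  vc=[11, 20]
7: 0x144 (blk 20, set 0) → VC-HIT  vc=[11, 12]
8: 0xbf (blk 11, set 3) → VC-HIT  vc=[27, 12]
9: 0xcc (blk 12, set 0) → VC-HIT  vc=[27, 20]
10: 0x18b (blk 24, set 0) → MISS  vc=[27, 20, 12]
11: 0xb0 (blk 11, set 3) → L1-HIT  vc=[27, 20, 12]

MISSES = 5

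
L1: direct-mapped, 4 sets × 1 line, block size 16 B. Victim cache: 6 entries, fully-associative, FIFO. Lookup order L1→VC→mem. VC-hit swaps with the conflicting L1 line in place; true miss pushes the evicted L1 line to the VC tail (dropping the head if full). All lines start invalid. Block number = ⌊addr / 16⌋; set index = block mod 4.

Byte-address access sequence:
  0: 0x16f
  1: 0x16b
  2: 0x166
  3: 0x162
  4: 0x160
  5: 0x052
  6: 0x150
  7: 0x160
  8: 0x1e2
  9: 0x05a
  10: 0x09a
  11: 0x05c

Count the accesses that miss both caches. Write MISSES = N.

MISSES = 5

  [0] addr=0x16f blk=22 s=2: MISS | VC []
  [1] addr=0x16b blk=22 s=2: L1-HIT | VC []
  [2] addr=0x166 blk=22 s=2: L1-HIT | VC []
  [3] addr=0x162 blk=22 s=2: L1-HIT | VC []
  [4] addr=0x160 blk=22 s=2: L1-HIT | VC []
  [5] addr=0x52 blk=5 s=1: MISS | VC []
  [6] addr=0x150 blk=21 s=1: MISS | VC [5]
  [7] addr=0x160 blk=22 s=2: L1-HIT | VC [5]
  [8] addr=0x1e2 blk=30 s=2: MISS | VC [5, 22]
  [9] addr=0x5a blk=5 s=1: VC-HIT | VC [21, 22]
  [10] addr=0x9a blk=9 s=1: MISS | VC [21, 22, 5]
  [11] addr=0x5c blk=5 s=1: VC-HIT | VC [21, 22, 9]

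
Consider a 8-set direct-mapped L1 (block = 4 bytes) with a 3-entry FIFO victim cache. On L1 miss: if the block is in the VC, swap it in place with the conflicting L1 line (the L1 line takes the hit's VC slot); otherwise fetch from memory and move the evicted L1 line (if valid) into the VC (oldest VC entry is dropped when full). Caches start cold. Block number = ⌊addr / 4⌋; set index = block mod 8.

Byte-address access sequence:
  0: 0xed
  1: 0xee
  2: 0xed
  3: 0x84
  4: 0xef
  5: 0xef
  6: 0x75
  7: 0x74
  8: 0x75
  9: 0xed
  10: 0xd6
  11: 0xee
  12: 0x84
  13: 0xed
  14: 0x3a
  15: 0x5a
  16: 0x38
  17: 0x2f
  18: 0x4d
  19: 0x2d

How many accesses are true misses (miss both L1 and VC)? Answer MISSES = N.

#0 0xed→b59/s3 MISS; vc=[]
#1 0xee→b59/s3 L1-HIT; vc=[]
#2 0xed→b59/s3 L1-HIT; vc=[]
#3 0x84→b33/s1 MISS; vc=[]
#4 0xef→b59/s3 L1-HIT; vc=[]
#5 0xef→b59/s3 L1-HIT; vc=[]
#6 0x75→b29/s5 MISS; vc=[]
#7 0x74→b29/s5 L1-HIT; vc=[]
#8 0x75→b29/s5 L1-HIT; vc=[]
#9 0xed→b59/s3 L1-HIT; vc=[]
#10 0xd6→b53/s5 MISS; vc=[29]
#11 0xee→b59/s3 L1-HIT; vc=[29]
#12 0x84→b33/s1 L1-HIT; vc=[29]
#13 0xed→b59/s3 L1-HIT; vc=[29]
#14 0x3a→b14/s6 MISS; vc=[29]
#15 0x5a→b22/s6 MISS; vc=[29,14]
#16 0x38→b14/s6 VC-HIT; vc=[29,22]
#17 0x2f→b11/s3 MISS; vc=[29,22,59]
#18 0x4d→b19/s3 MISS; vc=[22,59,11]
#19 0x2d→b11/s3 VC-HIT; vc=[22,59,19]

MISSES = 8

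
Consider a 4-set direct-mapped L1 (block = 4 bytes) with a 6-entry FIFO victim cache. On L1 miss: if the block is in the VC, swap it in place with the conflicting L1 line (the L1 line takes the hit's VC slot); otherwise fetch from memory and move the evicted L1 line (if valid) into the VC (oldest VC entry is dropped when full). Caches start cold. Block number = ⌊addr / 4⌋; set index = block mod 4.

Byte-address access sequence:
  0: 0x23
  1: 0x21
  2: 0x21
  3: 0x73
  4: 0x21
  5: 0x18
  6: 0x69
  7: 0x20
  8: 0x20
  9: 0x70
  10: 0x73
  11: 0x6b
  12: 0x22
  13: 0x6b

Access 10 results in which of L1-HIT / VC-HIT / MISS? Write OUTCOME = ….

0: 0x23 (blk 8, set 0) → MISS  vc=[]
1: 0x21 (blk 8, set 0) → L1-HIT  vc=[]
2: 0x21 (blk 8, set 0) → L1-HIT  vc=[]
3: 0x73 (blk 28, set 0) → MISS  vc=[8]
4: 0x21 (blk 8, set 0) → VC-HIT  vc=[28]
5: 0x18 (blk 6, set 2) → MISS  vc=[28]
6: 0x69 (blk 26, set 2) → MISS  vc=[28, 6]
7: 0x20 (blk 8, set 0) → L1-HIT  vc=[28, 6]
8: 0x20 (blk 8, set 0) → L1-HIT  vc=[28, 6]
9: 0x70 (blk 28, set 0) → VC-HIT  vc=[8, 6]
10: 0x73 (blk 28, set 0) → L1-HIT  vc=[8, 6]
11: 0x6b (blk 26, set 2) → L1-HIT  vc=[8, 6]
12: 0x22 (blk 8, set 0) → VC-HIT  vc=[28, 6]
13: 0x6b (blk 26, set 2) → L1-HIT  vc=[28, 6]

OUTCOME = L1-HIT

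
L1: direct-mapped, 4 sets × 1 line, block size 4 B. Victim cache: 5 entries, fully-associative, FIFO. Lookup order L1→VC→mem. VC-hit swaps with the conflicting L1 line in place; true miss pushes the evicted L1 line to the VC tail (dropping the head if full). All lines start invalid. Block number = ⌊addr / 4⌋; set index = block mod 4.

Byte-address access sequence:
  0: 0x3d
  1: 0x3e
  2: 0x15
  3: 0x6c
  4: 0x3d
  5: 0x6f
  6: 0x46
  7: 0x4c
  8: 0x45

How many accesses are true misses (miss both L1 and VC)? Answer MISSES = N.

MISSES = 5

0: 0x3d (blk 15, set 3) → MISS  vc=[]
1: 0x3e (blk 15, set 3) → L1-HIT  vc=[]
2: 0x15 (blk 5, set 1) → MISS  vc=[]
3: 0x6c (blk 27, set 3) → MISS  vc=[15]
4: 0x3d (blk 15, set 3) → VC-HIT  vc=[27]
5: 0x6f (blk 27, set 3) → VC-HIT  vc=[15]
6: 0x46 (blk 17, set 1) → MISS  vc=[15, 5]
7: 0x4c (blk 19, set 3) → MISS  vc=[15, 5, 27]
8: 0x45 (blk 17, set 1) → L1-HIT  vc=[15, 5, 27]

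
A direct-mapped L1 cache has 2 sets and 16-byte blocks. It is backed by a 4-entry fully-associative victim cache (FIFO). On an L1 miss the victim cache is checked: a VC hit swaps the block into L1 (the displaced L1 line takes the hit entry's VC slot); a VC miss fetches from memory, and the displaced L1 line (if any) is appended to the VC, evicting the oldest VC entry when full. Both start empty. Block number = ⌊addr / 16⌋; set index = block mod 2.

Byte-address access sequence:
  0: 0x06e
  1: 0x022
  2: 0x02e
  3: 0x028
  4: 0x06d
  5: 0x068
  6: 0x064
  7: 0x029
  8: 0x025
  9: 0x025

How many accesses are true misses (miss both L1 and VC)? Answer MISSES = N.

MISSES = 2

#0 0x6e→b6/s0 MISS; vc=[]
#1 0x22→b2/s0 MISS; vc=[6]
#2 0x2e→b2/s0 L1-HIT; vc=[6]
#3 0x28→b2/s0 L1-HIT; vc=[6]
#4 0x6d→b6/s0 VC-HIT; vc=[2]
#5 0x68→b6/s0 L1-HIT; vc=[2]
#6 0x64→b6/s0 L1-HIT; vc=[2]
#7 0x29→b2/s0 VC-HIT; vc=[6]
#8 0x25→b2/s0 L1-HIT; vc=[6]
#9 0x25→b2/s0 L1-HIT; vc=[6]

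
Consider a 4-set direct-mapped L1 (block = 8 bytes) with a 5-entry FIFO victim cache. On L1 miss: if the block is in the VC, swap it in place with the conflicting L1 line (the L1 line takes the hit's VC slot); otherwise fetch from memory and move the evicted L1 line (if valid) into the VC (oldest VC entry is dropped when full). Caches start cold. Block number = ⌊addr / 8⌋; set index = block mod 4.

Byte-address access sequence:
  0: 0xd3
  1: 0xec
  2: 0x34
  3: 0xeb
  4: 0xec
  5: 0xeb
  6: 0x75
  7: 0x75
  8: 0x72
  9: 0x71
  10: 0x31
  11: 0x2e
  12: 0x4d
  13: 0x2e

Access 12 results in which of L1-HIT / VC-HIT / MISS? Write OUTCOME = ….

  [0] addr=0xd3 blk=26 s=2: MISS | VC []
  [1] addr=0xec blk=29 s=1: MISS | VC []
  [2] addr=0x34 blk=6 s=2: MISS | VC [26]
  [3] addr=0xeb blk=29 s=1: L1-HIT | VC [26]
  [4] addr=0xec blk=29 s=1: L1-HIT | VC [26]
  [5] addr=0xeb blk=29 s=1: L1-HIT | VC [26]
  [6] addr=0x75 blk=14 s=2: MISS | VC [26, 6]
  [7] addr=0x75 blk=14 s=2: L1-HIT | VC [26, 6]
  [8] addr=0x72 blk=14 s=2: L1-HIT | VC [26, 6]
  [9] addr=0x71 blk=14 s=2: L1-HIT | VC [26, 6]
  [10] addr=0x31 blk=6 s=2: VC-HIT | VC [26, 14]
  [11] addr=0x2e blk=5 s=1: MISS | VC [26, 14, 29]
  [12] addr=0x4d blk=9 s=1: MISS | VC [26, 14, 29, 5]
  [13] addr=0x2e blk=5 s=1: VC-HIT | VC [26, 14, 29, 9]

OUTCOME = MISS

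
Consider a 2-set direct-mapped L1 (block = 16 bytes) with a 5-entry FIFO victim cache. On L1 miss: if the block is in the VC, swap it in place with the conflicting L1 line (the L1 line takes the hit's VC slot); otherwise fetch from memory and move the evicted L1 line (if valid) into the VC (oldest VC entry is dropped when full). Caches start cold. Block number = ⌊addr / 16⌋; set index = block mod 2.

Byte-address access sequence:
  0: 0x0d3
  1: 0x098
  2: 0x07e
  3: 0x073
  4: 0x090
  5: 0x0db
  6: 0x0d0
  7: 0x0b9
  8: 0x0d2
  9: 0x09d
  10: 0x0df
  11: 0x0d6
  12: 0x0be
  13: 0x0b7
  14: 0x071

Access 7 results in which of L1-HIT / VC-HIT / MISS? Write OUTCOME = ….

OUTCOME = MISS

  [0] addr=0xd3 blk=13 s=1: MISS | VC []
  [1] addr=0x98 blk=9 s=1: MISS | VC [13]
  [2] addr=0x7e blk=7 s=1: MISS | VC [13, 9]
  [3] addr=0x73 blk=7 s=1: L1-HIT | VC [13, 9]
  [4] addr=0x90 blk=9 s=1: VC-HIT | VC [13, 7]
  [5] addr=0xdb blk=13 s=1: VC-HIT | VC [9, 7]
  [6] addr=0xd0 blk=13 s=1: L1-HIT | VC [9, 7]
  [7] addr=0xb9 blk=11 s=1: MISS | VC [9, 7, 13]
  [8] addr=0xd2 blk=13 s=1: VC-HIT | VC [9, 7, 11]
  [9] addr=0x9d blk=9 s=1: VC-HIT | VC [13, 7, 11]
  [10] addr=0xdf blk=13 s=1: VC-HIT | VC [9, 7, 11]
  [11] addr=0xd6 blk=13 s=1: L1-HIT | VC [9, 7, 11]
  [12] addr=0xbe blk=11 s=1: VC-HIT | VC [9, 7, 13]
  [13] addr=0xb7 blk=11 s=1: L1-HIT | VC [9, 7, 13]
  [14] addr=0x71 blk=7 s=1: VC-HIT | VC [9, 11, 13]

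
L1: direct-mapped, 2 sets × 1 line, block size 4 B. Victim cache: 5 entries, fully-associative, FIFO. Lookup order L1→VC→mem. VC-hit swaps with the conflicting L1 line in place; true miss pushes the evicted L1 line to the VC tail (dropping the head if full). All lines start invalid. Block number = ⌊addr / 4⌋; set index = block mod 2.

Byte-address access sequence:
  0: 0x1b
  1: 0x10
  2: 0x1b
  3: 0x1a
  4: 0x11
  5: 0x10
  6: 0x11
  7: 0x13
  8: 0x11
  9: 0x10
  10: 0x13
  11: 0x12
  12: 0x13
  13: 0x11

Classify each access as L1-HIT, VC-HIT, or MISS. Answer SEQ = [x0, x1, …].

  [0] addr=0x1b blk=6 s=0: MISS | VC []
  [1] addr=0x10 blk=4 s=0: MISS | VC [6]
  [2] addr=0x1b blk=6 s=0: VC-HIT | VC [4]
  [3] addr=0x1a blk=6 s=0: L1-HIT | VC [4]
  [4] addr=0x11 blk=4 s=0: VC-HIT | VC [6]
  [5] addr=0x10 blk=4 s=0: L1-HIT | VC [6]
  [6] addr=0x11 blk=4 s=0: L1-HIT | VC [6]
  [7] addr=0x13 blk=4 s=0: L1-HIT | VC [6]
  [8] addr=0x11 blk=4 s=0: L1-HIT | VC [6]
  [9] addr=0x10 blk=4 s=0: L1-HIT | VC [6]
  [10] addr=0x13 blk=4 s=0: L1-HIT | VC [6]
  [11] addr=0x12 blk=4 s=0: L1-HIT | VC [6]
  [12] addr=0x13 blk=4 s=0: L1-HIT | VC [6]
  [13] addr=0x11 blk=4 s=0: L1-HIT | VC [6]

SEQ = [MISS, MISS, VC-HIT, L1-HIT, VC-HIT, L1-HIT, L1-HIT, L1-HIT, L1-HIT, L1-HIT, L1-HIT, L1-HIT, L1-HIT, L1-HIT]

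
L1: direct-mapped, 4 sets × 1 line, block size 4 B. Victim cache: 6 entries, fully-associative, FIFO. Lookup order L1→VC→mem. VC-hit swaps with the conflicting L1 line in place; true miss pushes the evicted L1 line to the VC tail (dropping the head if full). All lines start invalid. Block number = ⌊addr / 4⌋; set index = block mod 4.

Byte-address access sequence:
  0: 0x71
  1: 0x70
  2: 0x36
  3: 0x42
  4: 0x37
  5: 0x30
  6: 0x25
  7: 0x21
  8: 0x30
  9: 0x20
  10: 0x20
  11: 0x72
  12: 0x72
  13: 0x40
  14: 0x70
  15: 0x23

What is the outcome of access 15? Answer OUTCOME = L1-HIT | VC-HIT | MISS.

OUTCOME = VC-HIT

0: 0x71 (blk 28, set 0) → MISS  vc=[]
1: 0x70 (blk 28, set 0) → L1-HIT  vc=[]
2: 0x36 (blk 13, set 1) → MISS  vc=[]
3: 0x42 (blk 16, set 0) → MISS  vc=[28]
4: 0x37 (blk 13, set 1) → L1-HIT  vc=[28]
5: 0x30 (blk 12, set 0) → MISS  vc=[28, 16]
6: 0x25 (blk 9, set 1) → MISS  vc=[28, 16, 13]
7: 0x21 (blk 8, set 0) → MISS  vc=[28, 16, 13, 12]
8: 0x30 (blk 12, set 0) → VC-HIT  vc=[28, 16, 13, 8]
9: 0x20 (blk 8, set 0) → VC-HIT  vc=[28, 16, 13, 12]
10: 0x20 (blk 8, set 0) → L1-HIT  vc=[28, 16, 13, 12]
11: 0x72 (blk 28, set 0) → VC-HIT  vc=[8, 16, 13, 12]
12: 0x72 (blk 28, set 0) → L1-HIT  vc=[8, 16, 13, 12]
13: 0x40 (blk 16, set 0) → VC-HIT  vc=[8, 28, 13, 12]
14: 0x70 (blk 28, set 0) → VC-HIT  vc=[8, 16, 13, 12]
15: 0x23 (blk 8, set 0) → VC-HIT  vc=[28, 16, 13, 12]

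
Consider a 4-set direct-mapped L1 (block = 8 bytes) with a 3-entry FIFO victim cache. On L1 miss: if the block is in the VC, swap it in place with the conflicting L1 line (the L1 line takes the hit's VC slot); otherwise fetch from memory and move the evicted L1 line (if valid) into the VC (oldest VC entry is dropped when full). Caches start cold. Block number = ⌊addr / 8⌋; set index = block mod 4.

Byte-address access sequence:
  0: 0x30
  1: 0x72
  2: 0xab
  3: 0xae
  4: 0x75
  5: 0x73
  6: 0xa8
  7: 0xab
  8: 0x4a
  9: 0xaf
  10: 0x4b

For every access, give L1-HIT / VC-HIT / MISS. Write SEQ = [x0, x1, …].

#0 0x30→b6/s2 MISS; vc=[]
#1 0x72→b14/s2 MISS; vc=[6]
#2 0xab→b21/s1 MISS; vc=[6]
#3 0xae→b21/s1 L1-HIT; vc=[6]
#4 0x75→b14/s2 L1-HIT; vc=[6]
#5 0x73→b14/s2 L1-HIT; vc=[6]
#6 0xa8→b21/s1 L1-HIT; vc=[6]
#7 0xab→b21/s1 L1-HIT; vc=[6]
#8 0x4a→b9/s1 MISS; vc=[6,21]
#9 0xaf→b21/s1 VC-HIT; vc=[6,9]
#10 0x4b→b9/s1 VC-HIT; vc=[6,21]

SEQ = [MISS, MISS, MISS, L1-HIT, L1-HIT, L1-HIT, L1-HIT, L1-HIT, MISS, VC-HIT, VC-HIT]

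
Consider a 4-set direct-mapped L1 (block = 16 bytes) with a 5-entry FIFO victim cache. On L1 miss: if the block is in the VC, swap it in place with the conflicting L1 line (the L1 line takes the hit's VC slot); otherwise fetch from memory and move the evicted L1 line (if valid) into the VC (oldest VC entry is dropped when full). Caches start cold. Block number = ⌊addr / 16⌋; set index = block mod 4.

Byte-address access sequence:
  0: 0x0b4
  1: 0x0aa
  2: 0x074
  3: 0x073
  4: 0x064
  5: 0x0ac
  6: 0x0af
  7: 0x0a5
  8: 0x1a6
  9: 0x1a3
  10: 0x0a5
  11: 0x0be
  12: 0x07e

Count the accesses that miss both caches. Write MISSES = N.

#0 0xb4→b11/s3 MISS; vc=[]
#1 0xaa→b10/s2 MISS; vc=[]
#2 0x74→b7/s3 MISS; vc=[11]
#3 0x73→b7/s3 L1-HIT; vc=[11]
#4 0x64→b6/s2 MISS; vc=[11,10]
#5 0xac→b10/s2 VC-HIT; vc=[11,6]
#6 0xaf→b10/s2 L1-HIT; vc=[11,6]
#7 0xa5→b10/s2 L1-HIT; vc=[11,6]
#8 0x1a6→b26/s2 MISS; vc=[11,6,10]
#9 0x1a3→b26/s2 L1-HIT; vc=[11,6,10]
#10 0xa5→b10/s2 VC-HIT; vc=[11,6,26]
#11 0xbe→b11/s3 VC-HIT; vc=[7,6,26]
#12 0x7e→b7/s3 VC-HIT; vc=[11,6,26]

MISSES = 5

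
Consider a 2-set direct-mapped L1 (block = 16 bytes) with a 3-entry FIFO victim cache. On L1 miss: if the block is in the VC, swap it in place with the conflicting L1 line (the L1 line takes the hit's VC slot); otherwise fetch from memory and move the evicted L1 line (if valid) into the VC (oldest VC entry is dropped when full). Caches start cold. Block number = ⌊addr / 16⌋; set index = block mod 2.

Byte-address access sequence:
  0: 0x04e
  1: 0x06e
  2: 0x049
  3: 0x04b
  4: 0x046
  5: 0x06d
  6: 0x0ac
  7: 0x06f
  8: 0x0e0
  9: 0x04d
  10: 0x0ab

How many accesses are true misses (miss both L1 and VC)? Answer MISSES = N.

MISSES = 4

0: 0x4e (blk 4, set 0) → MISS  vc=[]
1: 0x6e (blk 6, set 0) → MISS  vc=[4]
2: 0x49 (blk 4, set 0) → VC-HIT  vc=[6]
3: 0x4b (blk 4, set 0) → L1-HIT  vc=[6]
4: 0x46 (blk 4, set 0) → L1-HIT  vc=[6]
5: 0x6d (blk 6, set 0) → VC-HIT  vc=[4]
6: 0xac (blk 10, set 0) → MISS  vc=[4, 6]
7: 0x6f (blk 6, set 0) → VC-HIT  vc=[4, 10]
8: 0xe0 (blk 14, set 0) → MISS  vc=[4, 10, 6]
9: 0x4d (blk 4, set 0) → VC-HIT  vc=[14, 10, 6]
10: 0xab (blk 10, set 0) → VC-HIT  vc=[14, 4, 6]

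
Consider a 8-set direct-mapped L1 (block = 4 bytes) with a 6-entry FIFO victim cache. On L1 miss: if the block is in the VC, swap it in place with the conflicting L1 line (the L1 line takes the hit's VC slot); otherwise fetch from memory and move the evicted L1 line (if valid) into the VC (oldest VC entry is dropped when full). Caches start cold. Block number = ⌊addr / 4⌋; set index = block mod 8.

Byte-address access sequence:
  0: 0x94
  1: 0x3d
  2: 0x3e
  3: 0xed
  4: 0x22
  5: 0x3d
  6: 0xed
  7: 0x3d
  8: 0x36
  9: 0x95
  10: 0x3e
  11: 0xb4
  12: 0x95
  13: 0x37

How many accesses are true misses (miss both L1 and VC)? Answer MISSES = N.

MISSES = 6

#0 0x94→b37/s5 MISS; vc=[]
#1 0x3d→b15/s7 MISS; vc=[]
#2 0x3e→b15/s7 L1-HIT; vc=[]
#3 0xed→b59/s3 MISS; vc=[]
#4 0x22→b8/s0 MISS; vc=[]
#5 0x3d→b15/s7 L1-HIT; vc=[]
#6 0xed→b59/s3 L1-HIT; vc=[]
#7 0x3d→b15/s7 L1-HIT; vc=[]
#8 0x36→b13/s5 MISS; vc=[37]
#9 0x95→b37/s5 VC-HIT; vc=[13]
#10 0x3e→b15/s7 L1-HIT; vc=[13]
#11 0xb4→b45/s5 MISS; vc=[13,37]
#12 0x95→b37/s5 VC-HIT; vc=[13,45]
#13 0x37→b13/s5 VC-HIT; vc=[37,45]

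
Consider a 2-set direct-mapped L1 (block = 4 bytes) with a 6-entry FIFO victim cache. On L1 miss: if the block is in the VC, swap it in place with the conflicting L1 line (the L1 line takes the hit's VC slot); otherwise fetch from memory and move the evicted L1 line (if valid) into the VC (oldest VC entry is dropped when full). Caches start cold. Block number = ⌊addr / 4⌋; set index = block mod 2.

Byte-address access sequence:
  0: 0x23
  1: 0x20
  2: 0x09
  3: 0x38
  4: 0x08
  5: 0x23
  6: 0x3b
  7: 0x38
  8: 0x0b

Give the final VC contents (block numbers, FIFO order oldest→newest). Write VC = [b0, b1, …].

VC = [14, 8]

0: 0x23 (blk 8, set 0) → MISS  vc=[]
1: 0x20 (blk 8, set 0) → L1-HIT  vc=[]
2: 0x9 (blk 2, set 0) → MISS  vc=[8]
3: 0x38 (blk 14, set 0) → MISS  vc=[8, 2]
4: 0x8 (blk 2, set 0) → VC-HIT  vc=[8, 14]
5: 0x23 (blk 8, set 0) → VC-HIT  vc=[2, 14]
6: 0x3b (blk 14, set 0) → VC-HIT  vc=[2, 8]
7: 0x38 (blk 14, set 0) → L1-HIT  vc=[2, 8]
8: 0xb (blk 2, set 0) → VC-HIT  vc=[14, 8]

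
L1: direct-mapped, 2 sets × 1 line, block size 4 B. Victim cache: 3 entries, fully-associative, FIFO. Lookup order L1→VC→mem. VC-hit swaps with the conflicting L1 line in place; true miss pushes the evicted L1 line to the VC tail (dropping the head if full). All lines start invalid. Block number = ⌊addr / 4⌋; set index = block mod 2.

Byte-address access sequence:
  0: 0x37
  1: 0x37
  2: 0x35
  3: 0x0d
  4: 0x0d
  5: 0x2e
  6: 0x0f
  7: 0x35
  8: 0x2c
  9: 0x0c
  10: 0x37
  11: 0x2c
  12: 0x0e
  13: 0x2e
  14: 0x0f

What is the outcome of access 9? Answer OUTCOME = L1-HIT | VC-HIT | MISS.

OUTCOME = VC-HIT

#0 0x37→b13/s1 MISS; vc=[]
#1 0x37→b13/s1 L1-HIT; vc=[]
#2 0x35→b13/s1 L1-HIT; vc=[]
#3 0xd→b3/s1 MISS; vc=[13]
#4 0xd→b3/s1 L1-HIT; vc=[13]
#5 0x2e→b11/s1 MISS; vc=[13,3]
#6 0xf→b3/s1 VC-HIT; vc=[13,11]
#7 0x35→b13/s1 VC-HIT; vc=[3,11]
#8 0x2c→b11/s1 VC-HIT; vc=[3,13]
#9 0xc→b3/s1 VC-HIT; vc=[11,13]
#10 0x37→b13/s1 VC-HIT; vc=[11,3]
#11 0x2c→b11/s1 VC-HIT; vc=[13,3]
#12 0xe→b3/s1 VC-HIT; vc=[13,11]
#13 0x2e→b11/s1 VC-HIT; vc=[13,3]
#14 0xf→b3/s1 VC-HIT; vc=[13,11]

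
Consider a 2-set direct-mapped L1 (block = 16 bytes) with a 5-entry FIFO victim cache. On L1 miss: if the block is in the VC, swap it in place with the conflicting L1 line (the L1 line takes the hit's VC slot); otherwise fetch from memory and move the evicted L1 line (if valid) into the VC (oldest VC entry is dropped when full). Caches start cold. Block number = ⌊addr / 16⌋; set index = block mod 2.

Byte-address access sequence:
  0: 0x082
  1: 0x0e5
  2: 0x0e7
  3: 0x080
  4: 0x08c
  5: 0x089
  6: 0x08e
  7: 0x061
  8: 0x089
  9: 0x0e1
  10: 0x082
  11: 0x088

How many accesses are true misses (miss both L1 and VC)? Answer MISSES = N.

  [0] addr=0x82 blk=8 s=0: MISS | VC []
  [1] addr=0xe5 blk=14 s=0: MISS | VC [8]
  [2] addr=0xe7 blk=14 s=0: L1-HIT | VC [8]
  [3] addr=0x80 blk=8 s=0: VC-HIT | VC [14]
  [4] addr=0x8c blk=8 s=0: L1-HIT | VC [14]
  [5] addr=0x89 blk=8 s=0: L1-HIT | VC [14]
  [6] addr=0x8e blk=8 s=0: L1-HIT | VC [14]
  [7] addr=0x61 blk=6 s=0: MISS | VC [14, 8]
  [8] addr=0x89 blk=8 s=0: VC-HIT | VC [14, 6]
  [9] addr=0xe1 blk=14 s=0: VC-HIT | VC [8, 6]
  [10] addr=0x82 blk=8 s=0: VC-HIT | VC [14, 6]
  [11] addr=0x88 blk=8 s=0: L1-HIT | VC [14, 6]

MISSES = 3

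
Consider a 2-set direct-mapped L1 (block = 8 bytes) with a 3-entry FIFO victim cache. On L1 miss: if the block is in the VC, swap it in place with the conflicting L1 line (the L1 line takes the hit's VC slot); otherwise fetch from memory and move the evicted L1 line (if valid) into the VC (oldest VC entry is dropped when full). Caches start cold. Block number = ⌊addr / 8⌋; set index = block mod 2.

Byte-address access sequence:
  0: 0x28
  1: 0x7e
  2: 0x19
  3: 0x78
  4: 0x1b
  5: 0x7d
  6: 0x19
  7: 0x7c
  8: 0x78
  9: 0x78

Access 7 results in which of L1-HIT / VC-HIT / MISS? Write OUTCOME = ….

OUTCOME = VC-HIT

  [0] addr=0x28 blk=5 s=1: MISS | VC []
  [1] addr=0x7e blk=15 s=1: MISS | VC [5]
  [2] addr=0x19 blk=3 s=1: MISS | VC [5, 15]
  [3] addr=0x78 blk=15 s=1: VC-HIT | VC [5, 3]
  [4] addr=0x1b blk=3 s=1: VC-HIT | VC [5, 15]
  [5] addr=0x7d blk=15 s=1: VC-HIT | VC [5, 3]
  [6] addr=0x19 blk=3 s=1: VC-HIT | VC [5, 15]
  [7] addr=0x7c blk=15 s=1: VC-HIT | VC [5, 3]
  [8] addr=0x78 blk=15 s=1: L1-HIT | VC [5, 3]
  [9] addr=0x78 blk=15 s=1: L1-HIT | VC [5, 3]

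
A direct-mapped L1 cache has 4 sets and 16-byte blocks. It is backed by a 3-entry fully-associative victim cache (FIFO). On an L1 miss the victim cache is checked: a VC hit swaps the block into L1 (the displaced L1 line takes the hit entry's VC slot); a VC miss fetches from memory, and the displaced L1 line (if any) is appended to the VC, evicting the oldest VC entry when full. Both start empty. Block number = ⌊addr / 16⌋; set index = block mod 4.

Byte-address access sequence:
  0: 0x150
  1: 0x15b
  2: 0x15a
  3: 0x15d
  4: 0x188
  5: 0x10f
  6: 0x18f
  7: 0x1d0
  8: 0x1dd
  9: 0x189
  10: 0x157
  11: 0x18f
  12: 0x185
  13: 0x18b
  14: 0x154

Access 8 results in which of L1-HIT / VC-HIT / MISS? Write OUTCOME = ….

OUTCOME = L1-HIT

  [0] addr=0x150 blk=21 s=1: MISS | VC []
  [1] addr=0x15b blk=21 s=1: L1-HIT | VC []
  [2] addr=0x15a blk=21 s=1: L1-HIT | VC []
  [3] addr=0x15d blk=21 s=1: L1-HIT | VC []
  [4] addr=0x188 blk=24 s=0: MISS | VC []
  [5] addr=0x10f blk=16 s=0: MISS | VC [24]
  [6] addr=0x18f blk=24 s=0: VC-HIT | VC [16]
  [7] addr=0x1d0 blk=29 s=1: MISS | VC [16, 21]
  [8] addr=0x1dd blk=29 s=1: L1-HIT | VC [16, 21]
  [9] addr=0x189 blk=24 s=0: L1-HIT | VC [16, 21]
  [10] addr=0x157 blk=21 s=1: VC-HIT | VC [16, 29]
  [11] addr=0x18f blk=24 s=0: L1-HIT | VC [16, 29]
  [12] addr=0x185 blk=24 s=0: L1-HIT | VC [16, 29]
  [13] addr=0x18b blk=24 s=0: L1-HIT | VC [16, 29]
  [14] addr=0x154 blk=21 s=1: L1-HIT | VC [16, 29]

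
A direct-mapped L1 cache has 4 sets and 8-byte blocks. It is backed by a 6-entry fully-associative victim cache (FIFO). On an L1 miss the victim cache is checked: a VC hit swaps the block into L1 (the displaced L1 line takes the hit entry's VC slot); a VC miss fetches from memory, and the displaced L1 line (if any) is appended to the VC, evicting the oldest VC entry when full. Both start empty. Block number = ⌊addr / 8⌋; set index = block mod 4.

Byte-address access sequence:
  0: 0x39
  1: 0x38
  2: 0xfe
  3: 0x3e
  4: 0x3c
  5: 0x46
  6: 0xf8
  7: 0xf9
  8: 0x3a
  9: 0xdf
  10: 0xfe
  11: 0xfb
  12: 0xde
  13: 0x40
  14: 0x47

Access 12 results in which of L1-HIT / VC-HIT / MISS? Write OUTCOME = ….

#0 0x39→b7/s3 MISS; vc=[]
#1 0x38→b7/s3 L1-HIT; vc=[]
#2 0xfe→b31/s3 MISS; vc=[7]
#3 0x3e→b7/s3 VC-HIT; vc=[31]
#4 0x3c→b7/s3 L1-HIT; vc=[31]
#5 0x46→b8/s0 MISS; vc=[31]
#6 0xf8→b31/s3 VC-HIT; vc=[7]
#7 0xf9→b31/s3 L1-HIT; vc=[7]
#8 0x3a→b7/s3 VC-HIT; vc=[31]
#9 0xdf→b27/s3 MISS; vc=[31,7]
#10 0xfe→b31/s3 VC-HIT; vc=[27,7]
#11 0xfb→b31/s3 L1-HIT; vc=[27,7]
#12 0xde→b27/s3 VC-HIT; vc=[31,7]
#13 0x40→b8/s0 L1-HIT; vc=[31,7]
#14 0x47→b8/s0 L1-HIT; vc=[31,7]

OUTCOME = VC-HIT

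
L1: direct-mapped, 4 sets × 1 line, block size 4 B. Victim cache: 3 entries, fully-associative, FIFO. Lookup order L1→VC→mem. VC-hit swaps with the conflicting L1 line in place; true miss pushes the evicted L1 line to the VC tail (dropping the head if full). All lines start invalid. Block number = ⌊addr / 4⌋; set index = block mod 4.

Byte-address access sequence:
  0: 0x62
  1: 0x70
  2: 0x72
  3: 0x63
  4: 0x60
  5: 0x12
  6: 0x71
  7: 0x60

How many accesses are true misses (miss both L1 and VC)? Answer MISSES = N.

#0 0x62→b24/s0 MISS; vc=[]
#1 0x70→b28/s0 MISS; vc=[24]
#2 0x72→b28/s0 L1-HIT; vc=[24]
#3 0x63→b24/s0 VC-HIT; vc=[28]
#4 0x60→b24/s0 L1-HIT; vc=[28]
#5 0x12→b4/s0 MISS; vc=[28,24]
#6 0x71→b28/s0 VC-HIT; vc=[4,24]
#7 0x60→b24/s0 VC-HIT; vc=[4,28]

MISSES = 3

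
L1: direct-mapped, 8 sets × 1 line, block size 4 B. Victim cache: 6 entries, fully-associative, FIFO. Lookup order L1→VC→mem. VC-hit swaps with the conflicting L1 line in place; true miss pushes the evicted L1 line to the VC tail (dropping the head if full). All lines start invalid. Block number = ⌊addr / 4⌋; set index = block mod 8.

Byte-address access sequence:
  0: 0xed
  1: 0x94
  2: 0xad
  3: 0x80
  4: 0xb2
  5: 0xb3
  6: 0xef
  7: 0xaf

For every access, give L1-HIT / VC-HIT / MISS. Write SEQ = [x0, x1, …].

SEQ = [MISS, MISS, MISS, MISS, MISS, L1-HIT, VC-HIT, VC-HIT]

0: 0xed (blk 59, set 3) → MISS  vc=[]
1: 0x94 (blk 37, set 5) → MISS  vc=[]
2: 0xad (blk 43, set 3) → MISS  vc=[59]
3: 0x80 (blk 32, set 0) → MISS  vc=[59]
4: 0xb2 (blk 44, set 4) → MISS  vc=[59]
5: 0xb3 (blk 44, set 4) → L1-HIT  vc=[59]
6: 0xef (blk 59, set 3) → VC-HIT  vc=[43]
7: 0xaf (blk 43, set 3) → VC-HIT  vc=[59]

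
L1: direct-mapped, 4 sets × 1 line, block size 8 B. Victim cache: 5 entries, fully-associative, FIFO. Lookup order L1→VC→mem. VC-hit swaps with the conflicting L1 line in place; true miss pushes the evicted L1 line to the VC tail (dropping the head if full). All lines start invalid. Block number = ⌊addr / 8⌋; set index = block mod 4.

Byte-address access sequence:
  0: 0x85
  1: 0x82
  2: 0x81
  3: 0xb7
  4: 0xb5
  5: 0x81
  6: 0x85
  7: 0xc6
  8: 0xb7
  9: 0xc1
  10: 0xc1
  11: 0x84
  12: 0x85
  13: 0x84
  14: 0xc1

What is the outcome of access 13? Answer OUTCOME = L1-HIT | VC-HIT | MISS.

#0 0x85→b16/s0 MISS; vc=[]
#1 0x82→b16/s0 L1-HIT; vc=[]
#2 0x81→b16/s0 L1-HIT; vc=[]
#3 0xb7→b22/s2 MISS; vc=[]
#4 0xb5→b22/s2 L1-HIT; vc=[]
#5 0x81→b16/s0 L1-HIT; vc=[]
#6 0x85→b16/s0 L1-HIT; vc=[]
#7 0xc6→b24/s0 MISS; vc=[16]
#8 0xb7→b22/s2 L1-HIT; vc=[16]
#9 0xc1→b24/s0 L1-HIT; vc=[16]
#10 0xc1→b24/s0 L1-HIT; vc=[16]
#11 0x84→b16/s0 VC-HIT; vc=[24]
#12 0x85→b16/s0 L1-HIT; vc=[24]
#13 0x84→b16/s0 L1-HIT; vc=[24]
#14 0xc1→b24/s0 VC-HIT; vc=[16]

OUTCOME = L1-HIT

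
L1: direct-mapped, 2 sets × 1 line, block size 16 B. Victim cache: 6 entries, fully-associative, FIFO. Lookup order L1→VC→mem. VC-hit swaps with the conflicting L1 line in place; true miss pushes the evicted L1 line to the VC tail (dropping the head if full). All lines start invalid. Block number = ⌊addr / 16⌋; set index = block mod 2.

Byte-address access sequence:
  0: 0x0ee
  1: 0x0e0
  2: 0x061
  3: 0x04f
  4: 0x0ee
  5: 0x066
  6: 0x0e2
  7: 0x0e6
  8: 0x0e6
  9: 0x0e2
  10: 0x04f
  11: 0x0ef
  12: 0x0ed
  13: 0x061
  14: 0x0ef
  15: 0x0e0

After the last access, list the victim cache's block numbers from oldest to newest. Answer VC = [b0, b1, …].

0: 0xee (blk 14, set 0) → MISS  vc=[]
1: 0xe0 (blk 14, set 0) → L1-HIT  vc=[]
2: 0x61 (blk 6, set 0) → MISS  vc=[14]
3: 0x4f (blk 4, set 0) → MISS  vc=[14, 6]
4: 0xee (blk 14, set 0) → VC-HIT  vc=[4, 6]
5: 0x66 (blk 6, set 0) → VC-HIT  vc=[4, 14]
6: 0xe2 (blk 14, set 0) → VC-HIT  vc=[4, 6]
7: 0xe6 (blk 14, set 0) → L1-HIT  vc=[4, 6]
8: 0xe6 (blk 14, set 0) → L1-HIT  vc=[4, 6]
9: 0xe2 (blk 14, set 0) → L1-HIT  vc=[4, 6]
10: 0x4f (blk 4, set 0) → VC-HIT  vc=[14, 6]
11: 0xef (blk 14, set 0) → VC-HIT  vc=[4, 6]
12: 0xed (blk 14, set 0) → L1-HIT  vc=[4, 6]
13: 0x61 (blk 6, set 0) → VC-HIT  vc=[4, 14]
14: 0xef (blk 14, set 0) → VC-HIT  vc=[4, 6]
15: 0xe0 (blk 14, set 0) → L1-HIT  vc=[4, 6]

VC = [4, 6]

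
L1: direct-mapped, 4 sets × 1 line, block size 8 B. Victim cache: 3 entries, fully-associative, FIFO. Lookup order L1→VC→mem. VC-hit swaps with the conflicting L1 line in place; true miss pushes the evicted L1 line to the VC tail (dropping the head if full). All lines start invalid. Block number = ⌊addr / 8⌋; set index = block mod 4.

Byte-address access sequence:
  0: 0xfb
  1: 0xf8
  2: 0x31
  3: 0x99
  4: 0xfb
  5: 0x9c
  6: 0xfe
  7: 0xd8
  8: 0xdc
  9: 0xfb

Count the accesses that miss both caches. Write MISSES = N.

  [0] addr=0xfb blk=31 s=3: MISS | VC []
  [1] addr=0xf8 blk=31 s=3: L1-HIT | VC []
  [2] addr=0x31 blk=6 s=2: MISS | VC []
  [3] addr=0x99 blk=19 s=3: MISS | VC [31]
  [4] addr=0xfb blk=31 s=3: VC-HIT | VC [19]
  [5] addr=0x9c blk=19 s=3: VC-HIT | VC [31]
  [6] addr=0xfe blk=31 s=3: VC-HIT | VC [19]
  [7] addr=0xd8 blk=27 s=3: MISS | VC [19, 31]
  [8] addr=0xdc blk=27 s=3: L1-HIT | VC [19, 31]
  [9] addr=0xfb blk=31 s=3: VC-HIT | VC [19, 27]

MISSES = 4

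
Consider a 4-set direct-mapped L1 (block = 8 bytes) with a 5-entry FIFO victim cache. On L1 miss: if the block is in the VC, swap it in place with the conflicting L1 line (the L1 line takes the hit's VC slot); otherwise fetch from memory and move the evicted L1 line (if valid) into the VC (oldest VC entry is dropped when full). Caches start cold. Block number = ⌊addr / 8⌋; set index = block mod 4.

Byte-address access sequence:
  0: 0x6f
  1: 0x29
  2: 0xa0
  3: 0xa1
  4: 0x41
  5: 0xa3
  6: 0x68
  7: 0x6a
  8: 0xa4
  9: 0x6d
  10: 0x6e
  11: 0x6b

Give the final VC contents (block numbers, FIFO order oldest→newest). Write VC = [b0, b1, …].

  [0] addr=0x6f blk=13 s=1: MISS | VC []
  [1] addr=0x29 blk=5 s=1: MISS | VC [13]
  [2] addr=0xa0 blk=20 s=0: MISS | VC [13]
  [3] addr=0xa1 blk=20 s=0: L1-HIT | VC [13]
  [4] addr=0x41 blk=8 s=0: MISS | VC [13, 20]
  [5] addr=0xa3 blk=20 s=0: VC-HIT | VC [13, 8]
  [6] addr=0x68 blk=13 s=1: VC-HIT | VC [5, 8]
  [7] addr=0x6a blk=13 s=1: L1-HIT | VC [5, 8]
  [8] addr=0xa4 blk=20 s=0: L1-HIT | VC [5, 8]
  [9] addr=0x6d blk=13 s=1: L1-HIT | VC [5, 8]
  [10] addr=0x6e blk=13 s=1: L1-HIT | VC [5, 8]
  [11] addr=0x6b blk=13 s=1: L1-HIT | VC [5, 8]

VC = [5, 8]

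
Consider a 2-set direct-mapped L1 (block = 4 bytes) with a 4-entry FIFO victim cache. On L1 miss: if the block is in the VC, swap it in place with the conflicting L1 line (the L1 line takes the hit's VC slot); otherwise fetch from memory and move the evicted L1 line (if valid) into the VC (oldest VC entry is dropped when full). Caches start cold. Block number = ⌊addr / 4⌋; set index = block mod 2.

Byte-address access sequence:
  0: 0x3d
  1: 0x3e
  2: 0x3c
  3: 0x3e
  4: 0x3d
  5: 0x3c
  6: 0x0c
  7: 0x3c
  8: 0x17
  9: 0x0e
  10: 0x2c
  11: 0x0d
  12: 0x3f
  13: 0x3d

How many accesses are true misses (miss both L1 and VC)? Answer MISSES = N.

MISSES = 4

  [0] addr=0x3d blk=15 s=1: MISS | VC []
  [1] addr=0x3e blk=15 s=1: L1-HIT | VC []
  [2] addr=0x3c blk=15 s=1: L1-HIT | VC []
  [3] addr=0x3e blk=15 s=1: L1-HIT | VC []
  [4] addr=0x3d blk=15 s=1: L1-HIT | VC []
  [5] addr=0x3c blk=15 s=1: L1-HIT | VC []
  [6] addr=0xc blk=3 s=1: MISS | VC [15]
  [7] addr=0x3c blk=15 s=1: VC-HIT | VC [3]
  [8] addr=0x17 blk=5 s=1: MISS | VC [3, 15]
  [9] addr=0xe blk=3 s=1: VC-HIT | VC [5, 15]
  [10] addr=0x2c blk=11 s=1: MISS | VC [5, 15, 3]
  [11] addr=0xd blk=3 s=1: VC-HIT | VC [5, 15, 11]
  [12] addr=0x3f blk=15 s=1: VC-HIT | VC [5, 3, 11]
  [13] addr=0x3d blk=15 s=1: L1-HIT | VC [5, 3, 11]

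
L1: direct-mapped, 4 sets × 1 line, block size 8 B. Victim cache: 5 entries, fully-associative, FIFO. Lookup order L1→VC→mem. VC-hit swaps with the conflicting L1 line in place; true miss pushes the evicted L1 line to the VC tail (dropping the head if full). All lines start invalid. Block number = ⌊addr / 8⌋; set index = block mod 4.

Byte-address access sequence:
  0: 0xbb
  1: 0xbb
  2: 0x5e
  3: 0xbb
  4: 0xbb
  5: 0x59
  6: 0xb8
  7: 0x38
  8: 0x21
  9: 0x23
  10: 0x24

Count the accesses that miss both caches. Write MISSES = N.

  [0] addr=0xbb blk=23 s=3: MISS | VC []
  [1] addr=0xbb blk=23 s=3: L1-HIT | VC []
  [2] addr=0x5e blk=11 s=3: MISS | VC [23]
  [3] addr=0xbb blk=23 s=3: VC-HIT | VC [11]
  [4] addr=0xbb blk=23 s=3: L1-HIT | VC [11]
  [5] addr=0x59 blk=11 s=3: VC-HIT | VC [23]
  [6] addr=0xb8 blk=23 s=3: VC-HIT | VC [11]
  [7] addr=0x38 blk=7 s=3: MISS | VC [11, 23]
  [8] addr=0x21 blk=4 s=0: MISS | VC [11, 23]
  [9] addr=0x23 blk=4 s=0: L1-HIT | VC [11, 23]
  [10] addr=0x24 blk=4 s=0: L1-HIT | VC [11, 23]

MISSES = 4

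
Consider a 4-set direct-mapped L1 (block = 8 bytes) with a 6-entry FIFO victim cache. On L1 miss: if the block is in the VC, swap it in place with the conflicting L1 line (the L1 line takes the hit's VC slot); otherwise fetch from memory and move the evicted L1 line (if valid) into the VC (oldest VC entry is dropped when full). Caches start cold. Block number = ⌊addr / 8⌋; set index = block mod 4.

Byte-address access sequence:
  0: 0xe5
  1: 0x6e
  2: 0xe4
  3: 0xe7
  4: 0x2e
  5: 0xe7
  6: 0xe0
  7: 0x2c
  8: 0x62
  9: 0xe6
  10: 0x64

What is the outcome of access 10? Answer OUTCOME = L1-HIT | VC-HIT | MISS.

OUTCOME = VC-HIT

  [0] addr=0xe5 blk=28 s=0: MISS | VC []
  [1] addr=0x6e blk=13 s=1: MISS | VC []
  [2] addr=0xe4 blk=28 s=0: L1-HIT | VC []
  [3] addr=0xe7 blk=28 s=0: L1-HIT | VC []
  [4] addr=0x2e blk=5 s=1: MISS | VC [13]
  [5] addr=0xe7 blk=28 s=0: L1-HIT | VC [13]
  [6] addr=0xe0 blk=28 s=0: L1-HIT | VC [13]
  [7] addr=0x2c blk=5 s=1: L1-HIT | VC [13]
  [8] addr=0x62 blk=12 s=0: MISS | VC [13, 28]
  [9] addr=0xe6 blk=28 s=0: VC-HIT | VC [13, 12]
  [10] addr=0x64 blk=12 s=0: VC-HIT | VC [13, 28]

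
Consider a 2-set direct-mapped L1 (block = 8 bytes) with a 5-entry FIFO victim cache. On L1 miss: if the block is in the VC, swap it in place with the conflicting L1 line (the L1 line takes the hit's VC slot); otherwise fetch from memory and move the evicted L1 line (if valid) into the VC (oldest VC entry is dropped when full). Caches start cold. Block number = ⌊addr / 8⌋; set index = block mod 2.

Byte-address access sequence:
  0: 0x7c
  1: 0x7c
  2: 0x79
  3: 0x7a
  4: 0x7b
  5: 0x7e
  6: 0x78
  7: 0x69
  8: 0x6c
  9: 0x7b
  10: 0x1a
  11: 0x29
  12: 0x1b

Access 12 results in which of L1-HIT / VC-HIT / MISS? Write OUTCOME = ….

OUTCOME = VC-HIT

0: 0x7c (blk 15, set 1) → MISS  vc=[]
1: 0x7c (blk 15, set 1) → L1-HIT  vc=[]
2: 0x79 (blk 15, set 1) → L1-HIT  vc=[]
3: 0x7a (blk 15, set 1) → L1-HIT  vc=[]
4: 0x7b (blk 15, set 1) → L1-HIT  vc=[]
5: 0x7e (blk 15, set 1) → L1-HIT  vc=[]
6: 0x78 (blk 15, set 1) → L1-HIT  vc=[]
7: 0x69 (blk 13, set 1) → MISS  vc=[15]
8: 0x6c (blk 13, set 1) → L1-HIT  vc=[15]
9: 0x7b (blk 15, set 1) → VC-HIT  vc=[13]
10: 0x1a (blk 3, set 1) → MISS  vc=[13, 15]
11: 0x29 (blk 5, set 1) → MISS  vc=[13, 15, 3]
12: 0x1b (blk 3, set 1) → VC-HIT  vc=[13, 15, 5]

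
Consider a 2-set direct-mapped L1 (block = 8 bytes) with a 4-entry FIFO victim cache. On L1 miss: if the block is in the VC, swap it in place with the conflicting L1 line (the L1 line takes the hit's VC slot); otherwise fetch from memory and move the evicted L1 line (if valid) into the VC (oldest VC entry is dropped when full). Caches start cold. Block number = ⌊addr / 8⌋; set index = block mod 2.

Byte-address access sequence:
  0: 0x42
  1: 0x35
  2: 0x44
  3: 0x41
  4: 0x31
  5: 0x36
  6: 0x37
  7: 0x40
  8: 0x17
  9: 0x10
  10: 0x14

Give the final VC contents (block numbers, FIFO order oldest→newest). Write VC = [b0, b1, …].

0: 0x42 (blk 8, set 0) → MISS  vc=[]
1: 0x35 (blk 6, set 0) → MISS  vc=[8]
2: 0x44 (blk 8, set 0) → VC-HIT  vc=[6]
3: 0x41 (blk 8, set 0) → L1-HIT  vc=[6]
4: 0x31 (blk 6, set 0) → VC-HIT  vc=[8]
5: 0x36 (blk 6, set 0) → L1-HIT  vc=[8]
6: 0x37 (blk 6, set 0) → L1-HIT  vc=[8]
7: 0x40 (blk 8, set 0) → VC-HIT  vc=[6]
8: 0x17 (blk 2, set 0) → MISS  vc=[6, 8]
9: 0x10 (blk 2, set 0) → L1-HIT  vc=[6, 8]
10: 0x14 (blk 2, set 0) → L1-HIT  vc=[6, 8]

VC = [6, 8]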